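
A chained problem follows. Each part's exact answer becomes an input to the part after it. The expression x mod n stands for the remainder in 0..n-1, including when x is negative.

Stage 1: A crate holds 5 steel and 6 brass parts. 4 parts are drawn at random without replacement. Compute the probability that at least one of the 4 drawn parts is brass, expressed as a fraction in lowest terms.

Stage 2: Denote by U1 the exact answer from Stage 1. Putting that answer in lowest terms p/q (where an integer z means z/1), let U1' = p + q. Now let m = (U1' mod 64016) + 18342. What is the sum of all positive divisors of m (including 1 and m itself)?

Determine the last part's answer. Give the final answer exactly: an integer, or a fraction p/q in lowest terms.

Stage 1: total draws C(11,4) = 330; complement C(5,4) = 5; favorable 330 - 5 = 325; P = 65/66; answer 65/66
Stage 2: U1 = 65/66; threaded value p + q = 131; m = 18473; 18473 = 7^2 * 13 * 29; sigma = (1 + 7 + 49) * (1 + 13) * (1 + 29) = 57 * 14 * 30 = 23940; answer 23940

23940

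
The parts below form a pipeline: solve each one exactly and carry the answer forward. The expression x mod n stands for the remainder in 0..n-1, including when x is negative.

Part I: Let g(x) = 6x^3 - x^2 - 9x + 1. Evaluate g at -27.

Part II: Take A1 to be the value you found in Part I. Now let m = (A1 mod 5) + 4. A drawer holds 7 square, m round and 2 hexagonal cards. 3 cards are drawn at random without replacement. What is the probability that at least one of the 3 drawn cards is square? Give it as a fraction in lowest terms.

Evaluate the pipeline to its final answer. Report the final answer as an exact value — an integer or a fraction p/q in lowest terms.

57/65

Part I: 6*(-27)^3 - 1*(-27)^2 - 9*(-27)^1 + 1 = (-118098) + (-729) + (243) + (1) = -118583; answer -118583
Part II: A1 = -118583; m = 6; total draws C(15,3) = 455; complement C(8,3) = 56; favorable 455 - 56 = 399; P = 57/65; answer 57/65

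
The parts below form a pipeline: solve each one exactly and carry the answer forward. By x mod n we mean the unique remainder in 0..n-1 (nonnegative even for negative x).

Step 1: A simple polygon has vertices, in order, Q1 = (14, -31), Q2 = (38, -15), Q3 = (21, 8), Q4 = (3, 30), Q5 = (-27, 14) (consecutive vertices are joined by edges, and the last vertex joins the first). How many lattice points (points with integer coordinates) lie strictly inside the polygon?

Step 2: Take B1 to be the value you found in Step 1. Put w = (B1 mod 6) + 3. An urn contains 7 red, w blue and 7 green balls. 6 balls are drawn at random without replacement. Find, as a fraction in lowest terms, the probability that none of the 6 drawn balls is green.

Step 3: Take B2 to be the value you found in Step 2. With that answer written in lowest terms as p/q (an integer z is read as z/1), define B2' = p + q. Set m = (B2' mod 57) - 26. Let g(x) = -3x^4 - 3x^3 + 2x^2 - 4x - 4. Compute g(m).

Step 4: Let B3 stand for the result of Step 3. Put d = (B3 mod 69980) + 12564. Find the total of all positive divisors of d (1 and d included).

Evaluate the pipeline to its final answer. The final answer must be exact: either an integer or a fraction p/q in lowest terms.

127596

Step 1: cross terms: (14*-15 - 38*-31)=968, (38*8 - 21*-15)=619, (21*30 - 3*8)=606, (3*14 - -27*30)=852, (-27*-31 - 14*14)=641; twice the area = |3686| = 3686; area = 1843; boundary points = 8 + 1 + 2 + 2 + 1 = 14; strictly interior points = area - boundary/2 + 1 = 1837; answer 1837
Step 2: B1 = 1837; w = 4; total draws C(18,6) = 18564; favorable C(11,6) = 462; P = 11/442; answer 11/442
Step 3: B2 = 11/442; threaded value p + q = 453; m = 28; -3*(28)^4 - 3*(28)^3 + 2*(28)^2 - 4*(28)^1 - 4 = (-1843968) + (-65856) + (1568) + (-112) + (-4) = -1908372; answer -1908372
Step 4: B3 = -1908372; d = 63632; 63632 = 2^4 * 41 * 97; sigma = (1 + 2 + 4 + 8 + 16) * (1 + 41) * (1 + 97) = 31 * 42 * 98 = 127596; answer 127596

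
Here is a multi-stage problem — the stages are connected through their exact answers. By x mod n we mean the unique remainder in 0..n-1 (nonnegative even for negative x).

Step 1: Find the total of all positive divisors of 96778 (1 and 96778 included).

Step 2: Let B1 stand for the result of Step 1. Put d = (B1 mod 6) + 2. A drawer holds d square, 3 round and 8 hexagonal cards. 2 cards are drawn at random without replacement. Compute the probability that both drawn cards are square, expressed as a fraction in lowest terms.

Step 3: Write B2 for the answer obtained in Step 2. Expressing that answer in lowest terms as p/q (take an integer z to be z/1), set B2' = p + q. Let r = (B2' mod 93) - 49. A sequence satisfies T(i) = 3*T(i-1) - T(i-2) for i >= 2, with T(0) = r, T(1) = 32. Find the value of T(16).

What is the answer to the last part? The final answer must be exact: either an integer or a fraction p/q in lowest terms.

44744688

Step 1: 96778 = 2 * 11 * 53 * 83; sigma = (1 + 2) * (1 + 11) * (1 + 53) * (1 + 83) = 3 * 12 * 54 * 84 = 163296; answer 163296
Step 2: B1 = 163296; d = 2; total draws C(13,2) = 78; favorable C(2,2) = 1; P = 1/78; answer 1/78
Step 3: B2 = 1/78; threaded value p + q = 79; r = 30; T(2) = 3*(32) - 1*(30) = 66; iterating: T(2)=66, T(3)=166, T(4)=432, T(5)=1130, T(6)=2958, T(7)=7744, T(8)=20274, T(9)=53078, T(10)=138960, T(11)=363802, T(12)=952446, T(13)=2493536, T(14)=6528162, T(15)=17090950, T(16)=44744688; answer 44744688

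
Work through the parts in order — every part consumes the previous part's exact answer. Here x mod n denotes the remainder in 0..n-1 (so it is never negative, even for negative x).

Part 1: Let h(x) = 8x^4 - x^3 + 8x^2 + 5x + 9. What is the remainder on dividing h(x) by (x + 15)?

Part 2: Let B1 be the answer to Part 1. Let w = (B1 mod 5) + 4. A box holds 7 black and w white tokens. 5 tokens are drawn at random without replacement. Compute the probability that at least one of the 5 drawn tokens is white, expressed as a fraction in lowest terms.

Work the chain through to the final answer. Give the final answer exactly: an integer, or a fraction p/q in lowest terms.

142/143

Part 1: remainder = value at the root: 8*(-15)^4 - 1*(-15)^3 + 8*(-15)^2 + 5*(-15)^1 + 9 = (405000) + (3375) + (1800) + (-75) + (9) = 410109; answer 410109
Part 2: B1 = 410109; w = 8; total draws C(15,5) = 3003; complement C(7,5) = 21; favorable 3003 - 21 = 2982; P = 142/143; answer 142/143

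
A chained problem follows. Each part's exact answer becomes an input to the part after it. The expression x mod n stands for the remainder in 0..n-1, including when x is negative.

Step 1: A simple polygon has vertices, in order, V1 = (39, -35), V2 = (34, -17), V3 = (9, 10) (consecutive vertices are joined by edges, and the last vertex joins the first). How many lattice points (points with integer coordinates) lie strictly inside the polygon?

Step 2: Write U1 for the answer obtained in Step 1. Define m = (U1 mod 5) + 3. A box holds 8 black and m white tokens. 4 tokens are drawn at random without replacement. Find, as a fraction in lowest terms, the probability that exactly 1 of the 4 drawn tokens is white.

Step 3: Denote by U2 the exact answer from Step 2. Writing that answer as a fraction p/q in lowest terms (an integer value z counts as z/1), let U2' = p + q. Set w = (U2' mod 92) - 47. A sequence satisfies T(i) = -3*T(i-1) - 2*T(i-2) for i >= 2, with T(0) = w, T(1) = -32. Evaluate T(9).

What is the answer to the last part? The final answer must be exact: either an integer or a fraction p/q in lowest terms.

Step 1: cross terms: (39*-17 - 34*-35)=527, (34*10 - 9*-17)=493, (9*-35 - 39*10)=-705; twice the area = |315| = 315; area = 315/2; boundary points = 1 + 1 + 15 = 17; strictly interior points = area - boundary/2 + 1 = 150; answer 150
Step 2: U1 = 150; m = 3; total draws C(11,4) = 330; favorable C(3,1)*C(8,3) = 168; P = 28/55; answer 28/55
Step 3: U2 = 28/55; threaded value p + q = 83; w = 36; T(2) = -3*(-32) - 2*(36) = 24; iterating: T(2)=24, T(3)=-8, T(4)=-24, T(5)=88, T(6)=-216, T(7)=472, T(8)=-984, T(9)=2008; answer 2008

2008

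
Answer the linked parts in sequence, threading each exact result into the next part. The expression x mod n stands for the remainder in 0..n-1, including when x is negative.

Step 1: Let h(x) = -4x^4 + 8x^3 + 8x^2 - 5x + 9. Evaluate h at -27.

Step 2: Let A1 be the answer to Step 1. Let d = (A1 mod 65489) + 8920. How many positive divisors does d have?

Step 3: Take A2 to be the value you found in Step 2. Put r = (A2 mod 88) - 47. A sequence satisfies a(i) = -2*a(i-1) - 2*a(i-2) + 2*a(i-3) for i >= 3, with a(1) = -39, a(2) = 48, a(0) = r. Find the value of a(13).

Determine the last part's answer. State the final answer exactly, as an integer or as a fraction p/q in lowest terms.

43344

Step 1: -4*(-27)^4 + 8*(-27)^3 + 8*(-27)^2 - 5*(-27)^1 + 9 = (-2125764) + (-157464) + (5832) + (135) + (9) = -2277252; answer -2277252
Step 2: A1 = -2277252; d = 23783; 23783 = 17 * 1399; number of divisors = (1+1) * (1+1) = 4; answer 4
Step 3: A2 = 4; r = -43; a(3) = -2*(48) - 2*(-39) + 2*(-43) = -104; iterating: a(3)=-104, a(4)=34, a(5)=236, a(6)=-748, a(7)=1092, a(8)=-216, a(9)=-3248, a(10)=9112, a(11)=-12160, a(12)=-400, a(13)=43344; answer 43344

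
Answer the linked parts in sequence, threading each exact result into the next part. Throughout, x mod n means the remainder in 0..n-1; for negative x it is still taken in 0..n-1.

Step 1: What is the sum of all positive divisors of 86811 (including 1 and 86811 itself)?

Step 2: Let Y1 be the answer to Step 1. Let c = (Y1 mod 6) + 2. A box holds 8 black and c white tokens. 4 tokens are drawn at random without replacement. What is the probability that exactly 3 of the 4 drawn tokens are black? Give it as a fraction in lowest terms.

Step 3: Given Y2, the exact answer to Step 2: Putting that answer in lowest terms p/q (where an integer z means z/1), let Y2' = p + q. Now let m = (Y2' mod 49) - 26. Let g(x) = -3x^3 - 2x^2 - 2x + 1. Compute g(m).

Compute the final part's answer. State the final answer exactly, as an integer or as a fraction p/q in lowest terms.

Step 1: 86811 = 3 * 19 * 1523; sigma = (1 + 3) * (1 + 19) * (1 + 1523) = 4 * 20 * 1524 = 121920; answer 121920
Step 2: Y1 = 121920; c = 2; total draws C(10,4) = 210; favorable C(8,3)*C(2,1) = 112; P = 8/15; answer 8/15
Step 3: Y2 = 8/15; threaded value p + q = 23; m = -3; -3*(-3)^3 - 2*(-3)^2 - 2*(-3)^1 + 1 = (81) + (-18) + (6) + (1) = 70; answer 70

70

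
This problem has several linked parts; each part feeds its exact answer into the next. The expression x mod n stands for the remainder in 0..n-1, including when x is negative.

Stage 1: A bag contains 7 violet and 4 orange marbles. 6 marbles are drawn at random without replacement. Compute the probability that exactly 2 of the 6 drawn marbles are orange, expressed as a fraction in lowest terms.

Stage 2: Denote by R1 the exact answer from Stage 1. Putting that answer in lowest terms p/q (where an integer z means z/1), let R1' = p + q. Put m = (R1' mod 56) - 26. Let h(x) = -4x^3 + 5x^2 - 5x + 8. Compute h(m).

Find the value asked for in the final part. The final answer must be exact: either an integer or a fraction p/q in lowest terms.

Stage 1: total draws C(11,6) = 462; favorable C(4,2)*C(7,4) = 210; P = 5/11; answer 5/11
Stage 2: R1 = 5/11; threaded value p + q = 16; m = -10; -4*(-10)^3 + 5*(-10)^2 - 5*(-10)^1 + 8 = (4000) + (500) + (50) + (8) = 4558; answer 4558

4558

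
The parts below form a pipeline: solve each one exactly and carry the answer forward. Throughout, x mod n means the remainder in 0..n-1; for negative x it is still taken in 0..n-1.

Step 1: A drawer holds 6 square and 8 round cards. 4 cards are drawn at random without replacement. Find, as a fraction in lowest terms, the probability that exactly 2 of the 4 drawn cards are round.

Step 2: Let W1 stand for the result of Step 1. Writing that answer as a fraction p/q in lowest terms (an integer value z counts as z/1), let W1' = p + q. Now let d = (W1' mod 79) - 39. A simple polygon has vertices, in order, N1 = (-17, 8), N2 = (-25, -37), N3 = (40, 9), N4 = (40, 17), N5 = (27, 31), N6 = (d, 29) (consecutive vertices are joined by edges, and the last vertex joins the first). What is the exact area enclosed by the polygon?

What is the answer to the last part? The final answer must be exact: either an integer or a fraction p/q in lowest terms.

Step 1: total draws C(14,4) = 1001; favorable C(8,2)*C(6,2) = 420; P = 60/143; answer 60/143
Step 2: W1 = 60/143; threaded value p + q = 203; d = 6; cross terms: (-17*-37 - -25*8)=829, (-25*9 - 40*-37)=1255, (40*17 - 40*9)=320, (40*31 - 27*17)=781, (27*29 - 6*31)=597, (6*8 - -17*29)=541; twice the area = |4323| = 4323; area = 4323/2; answer 4323/2

4323/2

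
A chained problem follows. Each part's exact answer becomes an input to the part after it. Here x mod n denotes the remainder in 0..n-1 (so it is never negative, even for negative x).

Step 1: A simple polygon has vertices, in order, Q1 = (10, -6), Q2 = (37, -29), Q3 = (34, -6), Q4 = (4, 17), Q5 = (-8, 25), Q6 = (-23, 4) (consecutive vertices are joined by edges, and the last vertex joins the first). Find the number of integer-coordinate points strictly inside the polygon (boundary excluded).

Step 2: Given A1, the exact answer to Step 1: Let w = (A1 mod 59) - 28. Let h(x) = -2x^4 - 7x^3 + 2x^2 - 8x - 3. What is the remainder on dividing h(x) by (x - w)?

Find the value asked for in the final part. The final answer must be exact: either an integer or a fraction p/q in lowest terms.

Step 1: cross terms: (10*-29 - 37*-6)=-68, (37*-6 - 34*-29)=764, (34*17 - 4*-6)=602, (4*25 - -8*17)=236, (-8*4 - -23*25)=543, (-23*-6 - 10*4)=98; twice the area = |2175| = 2175; area = 2175/2; boundary points = 1 + 1 + 1 + 4 + 3 + 1 = 11; strictly interior points = area - boundary/2 + 1 = 1083; answer 1083
Step 2: A1 = 1083; w = -7; remainder = value at the root: -2*(-7)^4 - 7*(-7)^3 + 2*(-7)^2 - 8*(-7)^1 - 3 = (-4802) + (2401) + (98) + (56) + (-3) = -2250; answer -2250

-2250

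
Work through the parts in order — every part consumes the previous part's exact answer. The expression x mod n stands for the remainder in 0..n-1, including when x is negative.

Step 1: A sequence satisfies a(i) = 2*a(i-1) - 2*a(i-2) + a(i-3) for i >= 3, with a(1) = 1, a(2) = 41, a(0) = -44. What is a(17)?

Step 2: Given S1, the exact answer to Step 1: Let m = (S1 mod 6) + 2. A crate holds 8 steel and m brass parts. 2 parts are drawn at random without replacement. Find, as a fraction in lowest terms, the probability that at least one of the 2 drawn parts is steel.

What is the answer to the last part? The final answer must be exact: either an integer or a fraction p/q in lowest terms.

4/5

Step 1: a(3) = 2*(41) - 2*(1) + 1*(-44) = 36; iterating: a(3)=36, a(4)=-9, a(5)=-49, a(6)=-44, a(7)=1, a(8)=41, a(9)=36, a(10)=-9, a(11)=-49, a(12)=-44, a(13)=1, a(14)=41, a(15)=36, a(16)=-9, a(17)=-49; answer -49
Step 2: S1 = -49; m = 7; total draws C(15,2) = 105; complement C(7,2) = 21; favorable 105 - 21 = 84; P = 4/5; answer 4/5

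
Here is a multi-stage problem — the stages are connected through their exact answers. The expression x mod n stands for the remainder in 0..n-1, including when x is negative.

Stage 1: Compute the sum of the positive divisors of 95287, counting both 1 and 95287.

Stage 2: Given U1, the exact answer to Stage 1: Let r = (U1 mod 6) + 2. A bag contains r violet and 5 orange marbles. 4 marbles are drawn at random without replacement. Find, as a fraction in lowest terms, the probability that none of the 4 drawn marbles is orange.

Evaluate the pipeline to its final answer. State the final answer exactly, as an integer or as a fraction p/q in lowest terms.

1/126

Stage 1: 95287 is prime, so its only divisors are 1 and 95287; sigma = 1 + 95287 = 95288; answer 95288
Stage 2: U1 = 95288; r = 4; total draws C(9,4) = 126; favorable C(4,4) = 1; P = 1/126; answer 1/126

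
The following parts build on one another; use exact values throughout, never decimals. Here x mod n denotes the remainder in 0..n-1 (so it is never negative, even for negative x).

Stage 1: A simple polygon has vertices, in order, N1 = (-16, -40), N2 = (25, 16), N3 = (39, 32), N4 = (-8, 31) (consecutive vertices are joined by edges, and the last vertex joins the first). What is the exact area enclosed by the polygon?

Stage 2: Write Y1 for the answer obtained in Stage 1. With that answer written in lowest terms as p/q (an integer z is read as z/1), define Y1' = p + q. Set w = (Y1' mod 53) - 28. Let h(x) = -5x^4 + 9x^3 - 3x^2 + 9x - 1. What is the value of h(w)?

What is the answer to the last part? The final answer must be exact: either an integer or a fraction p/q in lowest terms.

Stage 1: cross terms: (-16*16 - 25*-40)=744, (25*32 - 39*16)=176, (39*31 - -8*32)=1465, (-8*-40 - -16*31)=816; twice the area = |3201| = 3201; area = 3201/2; answer 3201/2
Stage 2: Y1 = 3201/2; threaded value p + q = 3203; w = -5; -5*(-5)^4 + 9*(-5)^3 - 3*(-5)^2 + 9*(-5)^1 - 1 = (-3125) + (-1125) + (-75) + (-45) + (-1) = -4371; answer -4371

-4371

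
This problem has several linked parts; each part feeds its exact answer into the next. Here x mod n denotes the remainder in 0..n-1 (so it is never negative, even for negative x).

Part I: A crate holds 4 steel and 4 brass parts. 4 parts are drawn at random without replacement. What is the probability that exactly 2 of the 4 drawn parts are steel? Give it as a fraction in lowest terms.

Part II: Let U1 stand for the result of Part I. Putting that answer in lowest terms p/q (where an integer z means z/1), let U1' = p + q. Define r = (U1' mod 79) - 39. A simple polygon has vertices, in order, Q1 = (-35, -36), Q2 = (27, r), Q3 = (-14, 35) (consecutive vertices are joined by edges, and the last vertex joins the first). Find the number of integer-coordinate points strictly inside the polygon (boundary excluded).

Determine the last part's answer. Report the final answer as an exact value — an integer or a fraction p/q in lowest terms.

1675

Part I: total draws C(8,4) = 70; favorable C(4,2)*C(4,2) = 36; P = 18/35; answer 18/35
Part II: U1 = 18/35; threaded value p + q = 53; r = 14; cross terms: (-35*14 - 27*-36)=482, (27*35 - -14*14)=1141, (-14*-36 - -35*35)=1729; twice the area = |3352| = 3352; area = 1676; boundary points = 2 + 1 + 1 = 4; strictly interior points = area - boundary/2 + 1 = 1675; answer 1675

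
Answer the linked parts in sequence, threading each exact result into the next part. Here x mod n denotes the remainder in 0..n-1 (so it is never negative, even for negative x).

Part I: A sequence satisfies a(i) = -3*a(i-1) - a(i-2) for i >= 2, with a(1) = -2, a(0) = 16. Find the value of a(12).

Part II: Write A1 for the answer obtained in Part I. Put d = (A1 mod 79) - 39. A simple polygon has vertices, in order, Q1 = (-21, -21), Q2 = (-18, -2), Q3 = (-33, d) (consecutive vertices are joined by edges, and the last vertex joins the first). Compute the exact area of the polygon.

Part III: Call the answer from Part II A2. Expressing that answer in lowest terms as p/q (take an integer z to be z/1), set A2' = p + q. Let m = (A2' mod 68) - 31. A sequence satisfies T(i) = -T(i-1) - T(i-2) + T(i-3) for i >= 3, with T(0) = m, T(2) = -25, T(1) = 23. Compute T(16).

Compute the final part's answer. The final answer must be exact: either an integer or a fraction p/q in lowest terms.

Part I: a(2) = -3*(-2) - 1*(16) = -10; iterating: a(2)=-10, a(3)=32, a(4)=-86, a(5)=226, a(6)=-592, a(7)=1550, a(8)=-4058, a(9)=10624, a(10)=-27814, a(11)=72818, a(12)=-190640; answer -190640
Part II: A1 = -190640; d = 27; cross terms: (-21*-2 - -18*-21)=-336, (-18*27 - -33*-2)=-552, (-33*-21 - -21*27)=1260; twice the area = |372| = 372; area = 186; answer 186
Part III: A2 = 186; threaded value p + q = 187; m = 20; T(3) = -1*(-25) - 1*(23) + 1*(20) = 22; iterating: T(3)=22, T(4)=26, T(5)=-73, T(6)=69, T(7)=30, T(8)=-172, T(9)=211, T(10)=-9, T(11)=-374, T(12)=594, T(13)=-229, T(14)=-739, T(15)=1562, T(16)=-1052; answer -1052

-1052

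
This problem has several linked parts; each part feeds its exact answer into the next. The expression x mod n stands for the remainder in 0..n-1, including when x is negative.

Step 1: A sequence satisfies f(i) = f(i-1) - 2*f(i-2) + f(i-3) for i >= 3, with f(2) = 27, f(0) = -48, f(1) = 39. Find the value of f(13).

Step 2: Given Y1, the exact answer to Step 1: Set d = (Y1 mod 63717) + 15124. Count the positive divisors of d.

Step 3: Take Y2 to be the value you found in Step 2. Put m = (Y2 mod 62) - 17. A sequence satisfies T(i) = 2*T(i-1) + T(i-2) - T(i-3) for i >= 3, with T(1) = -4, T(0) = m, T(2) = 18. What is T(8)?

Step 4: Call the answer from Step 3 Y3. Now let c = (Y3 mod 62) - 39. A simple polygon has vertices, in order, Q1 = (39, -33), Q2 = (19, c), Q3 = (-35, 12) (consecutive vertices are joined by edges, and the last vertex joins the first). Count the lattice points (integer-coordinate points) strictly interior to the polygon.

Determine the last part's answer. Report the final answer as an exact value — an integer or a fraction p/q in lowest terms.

435

Step 1: f(3) = 1*(27) - 2*(39) + 1*(-48) = -99; iterating: f(3)=-99, f(4)=-114, f(5)=111, f(6)=240, f(7)=-96, f(8)=-465, f(9)=-33, f(10)=801, f(11)=402, f(12)=-1233, f(13)=-1236; answer -1236
Step 2: Y1 = -1236; d = 77605; 77605 = 5 * 11 * 17 * 83; number of divisors = (1+1) * (1+1) * (1+1) * (1+1) = 16; answer 16
Step 3: Y2 = 16; m = -1; T(3) = 2*(18) + 1*(-4) - 1*(-1) = 33; iterating: T(3)=33, T(4)=88, T(5)=191, T(6)=437, T(7)=977, T(8)=2200; answer 2200
Step 4: Y3 = 2200; c = -9; cross terms: (39*-9 - 19*-33)=276, (19*12 - -35*-9)=-87, (-35*-33 - 39*12)=687; twice the area = |876| = 876; area = 438; boundary points = 4 + 3 + 1 = 8; strictly interior points = area - boundary/2 + 1 = 435; answer 435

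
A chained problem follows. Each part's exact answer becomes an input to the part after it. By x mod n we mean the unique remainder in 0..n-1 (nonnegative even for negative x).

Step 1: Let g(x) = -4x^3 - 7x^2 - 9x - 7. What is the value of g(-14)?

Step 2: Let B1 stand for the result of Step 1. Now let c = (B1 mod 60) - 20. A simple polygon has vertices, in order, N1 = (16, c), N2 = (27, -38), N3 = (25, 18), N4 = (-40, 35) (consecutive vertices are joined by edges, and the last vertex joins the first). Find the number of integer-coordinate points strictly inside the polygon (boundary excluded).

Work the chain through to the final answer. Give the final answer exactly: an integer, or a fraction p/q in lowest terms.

Step 1: -4*(-14)^3 - 7*(-14)^2 - 9*(-14)^1 - 7 = (10976) + (-1372) + (126) + (-7) = 9723; answer 9723
Step 2: B1 = 9723; c = -17; cross terms: (16*-38 - 27*-17)=-149, (27*18 - 25*-38)=1436, (25*35 - -40*18)=1595, (-40*-17 - 16*35)=120; twice the area = |3002| = 3002; area = 1501; boundary points = 1 + 2 + 1 + 4 = 8; strictly interior points = area - boundary/2 + 1 = 1498; answer 1498

1498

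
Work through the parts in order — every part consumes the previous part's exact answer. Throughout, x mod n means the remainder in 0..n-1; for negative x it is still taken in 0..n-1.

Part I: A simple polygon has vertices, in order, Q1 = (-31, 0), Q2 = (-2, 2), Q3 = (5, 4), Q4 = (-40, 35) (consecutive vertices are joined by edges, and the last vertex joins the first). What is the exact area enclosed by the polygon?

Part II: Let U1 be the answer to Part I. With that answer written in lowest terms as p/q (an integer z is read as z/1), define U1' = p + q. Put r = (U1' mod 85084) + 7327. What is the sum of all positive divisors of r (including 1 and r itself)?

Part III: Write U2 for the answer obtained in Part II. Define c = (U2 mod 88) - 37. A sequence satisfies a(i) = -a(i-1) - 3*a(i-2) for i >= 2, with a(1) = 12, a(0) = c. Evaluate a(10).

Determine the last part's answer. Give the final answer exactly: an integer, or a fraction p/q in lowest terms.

-8586

Part I: cross terms: (-31*2 - -2*0)=-62, (-2*4 - 5*2)=-18, (5*35 - -40*4)=335, (-40*0 - -31*35)=1085; twice the area = |1340| = 1340; area = 670; answer 670
Part II: U1 = 670; threaded value p + q = 671; r = 7998; 7998 = 2 * 3 * 31 * 43; sigma = (1 + 2) * (1 + 3) * (1 + 31) * (1 + 43) = 3 * 4 * 32 * 44 = 16896; answer 16896
Part III: U2 = 16896; c = -37; a(2) = -1*(12) - 3*(-37) = 99; iterating: a(2)=99, a(3)=-135, a(4)=-162, a(5)=567, a(6)=-81, a(7)=-1620, a(8)=1863, a(9)=2997, a(10)=-8586; answer -8586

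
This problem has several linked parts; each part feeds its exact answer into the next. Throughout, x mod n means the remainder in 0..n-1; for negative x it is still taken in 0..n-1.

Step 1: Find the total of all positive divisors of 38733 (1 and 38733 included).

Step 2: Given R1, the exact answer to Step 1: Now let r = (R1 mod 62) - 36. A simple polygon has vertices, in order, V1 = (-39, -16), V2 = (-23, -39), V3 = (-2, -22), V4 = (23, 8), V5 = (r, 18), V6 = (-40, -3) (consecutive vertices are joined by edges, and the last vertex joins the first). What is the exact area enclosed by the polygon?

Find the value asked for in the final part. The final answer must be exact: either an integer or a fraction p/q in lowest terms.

2051

Step 1: 38733 = 3 * 12911; sigma = (1 + 3) * (1 + 12911) = 4 * 12912 = 51648; answer 51648
Step 2: R1 = 51648; r = -34; cross terms: (-39*-39 - -23*-16)=1153, (-23*-22 - -2*-39)=428, (-2*8 - 23*-22)=490, (23*18 - -34*8)=686, (-34*-3 - -40*18)=822, (-40*-16 - -39*-3)=523; twice the area = |4102| = 4102; area = 2051; answer 2051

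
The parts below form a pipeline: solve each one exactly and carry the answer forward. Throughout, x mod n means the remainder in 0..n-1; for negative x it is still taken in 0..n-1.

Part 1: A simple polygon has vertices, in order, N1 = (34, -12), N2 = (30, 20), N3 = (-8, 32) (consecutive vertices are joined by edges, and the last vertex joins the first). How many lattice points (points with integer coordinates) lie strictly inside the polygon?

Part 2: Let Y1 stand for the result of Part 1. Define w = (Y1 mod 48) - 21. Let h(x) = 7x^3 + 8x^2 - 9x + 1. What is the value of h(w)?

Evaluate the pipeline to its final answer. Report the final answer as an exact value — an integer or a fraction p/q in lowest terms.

Part 1: cross terms: (34*20 - 30*-12)=1040, (30*32 - -8*20)=1120, (-8*-12 - 34*32)=-992; twice the area = |1168| = 1168; area = 584; boundary points = 4 + 2 + 2 = 8; strictly interior points = area - boundary/2 + 1 = 581; answer 581
Part 2: Y1 = 581; w = -16; 7*(-16)^3 + 8*(-16)^2 - 9*(-16)^1 + 1 = (-28672) + (2048) + (144) + (1) = -26479; answer -26479

-26479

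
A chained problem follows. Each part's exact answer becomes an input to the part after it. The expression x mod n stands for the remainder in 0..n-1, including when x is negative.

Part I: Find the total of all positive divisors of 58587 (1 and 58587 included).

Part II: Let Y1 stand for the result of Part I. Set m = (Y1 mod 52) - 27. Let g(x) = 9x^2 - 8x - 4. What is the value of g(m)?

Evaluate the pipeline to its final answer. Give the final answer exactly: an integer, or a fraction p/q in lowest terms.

1173

Part I: 58587 = 3 * 59 * 331; sigma = (1 + 3) * (1 + 59) * (1 + 331) = 4 * 60 * 332 = 79680; answer 79680
Part II: Y1 = 79680; m = -11; 9*(-11)^2 - 8*(-11)^1 - 4 = (1089) + (88) + (-4) = 1173; answer 1173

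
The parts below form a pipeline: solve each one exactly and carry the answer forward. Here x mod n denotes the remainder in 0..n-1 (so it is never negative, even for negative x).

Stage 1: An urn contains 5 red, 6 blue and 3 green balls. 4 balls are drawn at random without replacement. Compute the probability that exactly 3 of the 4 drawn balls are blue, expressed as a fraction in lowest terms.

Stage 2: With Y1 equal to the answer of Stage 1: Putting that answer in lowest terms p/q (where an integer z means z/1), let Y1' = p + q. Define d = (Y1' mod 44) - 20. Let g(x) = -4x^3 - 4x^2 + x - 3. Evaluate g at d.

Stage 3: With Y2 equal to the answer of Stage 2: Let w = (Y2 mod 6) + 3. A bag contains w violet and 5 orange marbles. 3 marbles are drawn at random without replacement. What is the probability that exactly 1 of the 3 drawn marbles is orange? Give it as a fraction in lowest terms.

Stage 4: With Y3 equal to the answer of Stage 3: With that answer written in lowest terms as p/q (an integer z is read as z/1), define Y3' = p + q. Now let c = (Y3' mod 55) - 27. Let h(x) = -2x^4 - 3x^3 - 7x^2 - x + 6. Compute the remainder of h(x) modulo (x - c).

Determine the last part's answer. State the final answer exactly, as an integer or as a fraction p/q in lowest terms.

Stage 1: total draws C(14,4) = 1001; favorable C(6,3)*C(8,1) = 160; P = 160/1001; answer 160/1001
Stage 2: Y1 = 160/1001; threaded value p + q = 1161; d = -3; -4*(-3)^3 - 4*(-3)^2 + 1*(-3)^1 - 3 = (108) + (-36) + (-3) + (-3) = 66; answer 66
Stage 3: Y2 = 66; w = 3; total draws C(8,3) = 56; favorable C(5,1)*C(3,2) = 15; P = 15/56; answer 15/56
Stage 4: Y3 = 15/56; threaded value p + q = 71; c = -11; remainder = value at the root: -2*(-11)^4 - 3*(-11)^3 - 7*(-11)^2 - 1*(-11)^1 + 6 = (-29282) + (3993) + (-847) + (11) + (6) = -26119; answer -26119

-26119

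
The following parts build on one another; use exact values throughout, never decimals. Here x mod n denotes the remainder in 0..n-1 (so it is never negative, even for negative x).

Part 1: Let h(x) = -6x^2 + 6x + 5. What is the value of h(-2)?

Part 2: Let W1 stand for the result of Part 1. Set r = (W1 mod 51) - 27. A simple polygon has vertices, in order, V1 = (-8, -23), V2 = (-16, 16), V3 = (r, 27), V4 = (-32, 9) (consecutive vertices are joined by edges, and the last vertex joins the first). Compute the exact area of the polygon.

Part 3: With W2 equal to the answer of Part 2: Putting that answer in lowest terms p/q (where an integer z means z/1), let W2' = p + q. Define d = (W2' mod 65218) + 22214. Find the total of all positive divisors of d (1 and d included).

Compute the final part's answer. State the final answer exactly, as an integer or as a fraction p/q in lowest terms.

27840

Part 1: -6*(-2)^2 + 6*(-2)^1 + 5 = (-24) + (-12) + (5) = -31; answer -31
Part 2: W1 = -31; r = -7; cross terms: (-8*16 - -16*-23)=-496, (-16*27 - -7*16)=-320, (-7*9 - -32*27)=801, (-32*-23 - -8*9)=808; twice the area = |793| = 793; area = 793/2; answer 793/2
Part 3: W2 = 793/2; threaded value p + q = 795; d = 23009; 23009 = 7 * 19 * 173; sigma = (1 + 7) * (1 + 19) * (1 + 173) = 8 * 20 * 174 = 27840; answer 27840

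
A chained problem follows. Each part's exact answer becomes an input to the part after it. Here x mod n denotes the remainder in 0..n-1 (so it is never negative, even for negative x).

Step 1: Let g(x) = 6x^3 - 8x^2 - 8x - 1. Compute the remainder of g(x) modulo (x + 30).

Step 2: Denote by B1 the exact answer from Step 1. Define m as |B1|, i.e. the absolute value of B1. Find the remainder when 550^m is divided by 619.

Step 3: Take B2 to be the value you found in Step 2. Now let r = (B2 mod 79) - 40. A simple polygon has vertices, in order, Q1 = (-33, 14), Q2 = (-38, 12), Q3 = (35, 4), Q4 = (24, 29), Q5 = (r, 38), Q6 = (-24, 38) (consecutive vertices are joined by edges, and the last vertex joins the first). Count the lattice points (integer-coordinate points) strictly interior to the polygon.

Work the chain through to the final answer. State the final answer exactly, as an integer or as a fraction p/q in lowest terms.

Step 1: remainder = value at the root: 6*(-30)^3 - 8*(-30)^2 - 8*(-30)^1 - 1 = (-162000) + (-7200) + (240) + (-1) = -168961; answer -168961
Step 2: B1 = -168961; m = 168961; squarings mod 619: 550^1=550, 550^2=428, 550^4=579, 550^8=362, 550^16=435, 550^32=430, 550^64=438, 550^128=573, 550^256=259, 550^512=229, 550^1024=445, 550^2048=564, 550^4096=549, 550^8192=567, 550^16384=228, 550^32768=607, 550^65536=144, 550^131072=309; 550^168961 = 550^1 * 550^1024 * 550^4096 * 550^32768 * 550^131072 = 473 (mod 619); answer 473
Step 3: B2 = 473; r = 38; cross terms: (-33*12 - -38*14)=136, (-38*4 - 35*12)=-572, (35*29 - 24*4)=919, (24*38 - 38*29)=-190, (38*38 - -24*38)=2356, (-24*14 - -33*38)=918; twice the area = |3567| = 3567; area = 3567/2; boundary points = 1 + 1 + 1 + 1 + 62 + 3 = 69; strictly interior points = area - boundary/2 + 1 = 1750; answer 1750

1750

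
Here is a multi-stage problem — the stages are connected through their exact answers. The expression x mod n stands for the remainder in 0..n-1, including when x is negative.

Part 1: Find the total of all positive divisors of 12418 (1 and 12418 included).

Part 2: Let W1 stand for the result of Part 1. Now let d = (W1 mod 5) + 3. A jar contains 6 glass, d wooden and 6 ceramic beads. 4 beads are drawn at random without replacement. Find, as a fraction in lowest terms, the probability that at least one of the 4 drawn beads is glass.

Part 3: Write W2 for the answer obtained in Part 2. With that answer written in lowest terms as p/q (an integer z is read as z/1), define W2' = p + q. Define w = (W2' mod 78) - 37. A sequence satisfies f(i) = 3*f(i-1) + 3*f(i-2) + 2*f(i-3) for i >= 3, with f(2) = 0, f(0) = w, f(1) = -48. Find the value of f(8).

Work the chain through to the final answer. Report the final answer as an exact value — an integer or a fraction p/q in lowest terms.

Part 1: 12418 = 2 * 7 * 887; sigma = (1 + 2) * (1 + 7) * (1 + 887) = 3 * 8 * 888 = 21312; answer 21312
Part 2: W1 = 21312; d = 5; total draws C(17,4) = 2380; complement C(11,4) = 330; favorable 2380 - 330 = 2050; P = 205/238; answer 205/238
Part 3: W2 = 205/238; threaded value p + q = 443; w = 16; f(3) = 3*(0) + 3*(-48) + 2*(16) = -112; iterating: f(3)=-112, f(4)=-432, f(5)=-1632, f(6)=-6416, f(7)=-25008, f(8)=-97536; answer -97536

-97536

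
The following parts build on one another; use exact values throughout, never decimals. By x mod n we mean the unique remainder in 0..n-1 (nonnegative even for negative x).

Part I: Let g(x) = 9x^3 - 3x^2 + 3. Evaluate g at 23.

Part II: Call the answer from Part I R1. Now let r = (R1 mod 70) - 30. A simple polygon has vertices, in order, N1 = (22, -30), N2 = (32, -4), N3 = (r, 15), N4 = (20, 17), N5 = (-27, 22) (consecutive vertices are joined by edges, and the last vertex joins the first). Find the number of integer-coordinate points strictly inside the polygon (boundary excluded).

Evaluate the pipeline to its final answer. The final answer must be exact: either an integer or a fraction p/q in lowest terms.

Part I: 9*(23)^3 - 3*(23)^2 + 3 = (109503) + (-1587) + (3) = 107919; answer 107919
Part II: R1 = 107919; r = 19; cross terms: (22*-4 - 32*-30)=872, (32*15 - 19*-4)=556, (19*17 - 20*15)=23, (20*22 - -27*17)=899, (-27*-30 - 22*22)=326; twice the area = |2676| = 2676; area = 1338; boundary points = 2 + 1 + 1 + 1 + 1 = 6; strictly interior points = area - boundary/2 + 1 = 1336; answer 1336

1336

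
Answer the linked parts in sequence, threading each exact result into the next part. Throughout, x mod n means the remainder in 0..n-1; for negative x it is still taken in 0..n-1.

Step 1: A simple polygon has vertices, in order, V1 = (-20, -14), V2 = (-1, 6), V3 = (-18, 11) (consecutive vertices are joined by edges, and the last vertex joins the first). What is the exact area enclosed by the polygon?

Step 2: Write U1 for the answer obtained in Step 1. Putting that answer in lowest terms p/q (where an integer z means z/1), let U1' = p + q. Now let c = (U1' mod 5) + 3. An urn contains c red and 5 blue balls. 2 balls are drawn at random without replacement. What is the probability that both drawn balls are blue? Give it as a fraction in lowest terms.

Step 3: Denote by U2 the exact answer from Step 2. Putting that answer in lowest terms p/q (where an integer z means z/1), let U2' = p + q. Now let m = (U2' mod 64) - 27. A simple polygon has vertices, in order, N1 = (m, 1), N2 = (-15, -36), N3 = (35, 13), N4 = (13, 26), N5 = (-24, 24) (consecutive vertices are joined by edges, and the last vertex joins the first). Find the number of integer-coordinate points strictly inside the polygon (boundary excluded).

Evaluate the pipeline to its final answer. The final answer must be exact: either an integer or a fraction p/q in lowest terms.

Step 1: cross terms: (-20*6 - -1*-14)=-134, (-1*11 - -18*6)=97, (-18*-14 - -20*11)=472; twice the area = |435| = 435; area = 435/2; answer 435/2
Step 2: U1 = 435/2; threaded value p + q = 437; c = 5; total draws C(10,2) = 45; favorable C(5,2) = 10; P = 2/9; answer 2/9
Step 3: U2 = 2/9; threaded value p + q = 11; m = -16; cross terms: (-16*-36 - -15*1)=591, (-15*13 - 35*-36)=1065, (35*26 - 13*13)=741, (13*24 - -24*26)=936, (-24*1 - -16*24)=360; twice the area = |3693| = 3693; area = 3693/2; boundary points = 1 + 1 + 1 + 1 + 1 = 5; strictly interior points = area - boundary/2 + 1 = 1845; answer 1845

1845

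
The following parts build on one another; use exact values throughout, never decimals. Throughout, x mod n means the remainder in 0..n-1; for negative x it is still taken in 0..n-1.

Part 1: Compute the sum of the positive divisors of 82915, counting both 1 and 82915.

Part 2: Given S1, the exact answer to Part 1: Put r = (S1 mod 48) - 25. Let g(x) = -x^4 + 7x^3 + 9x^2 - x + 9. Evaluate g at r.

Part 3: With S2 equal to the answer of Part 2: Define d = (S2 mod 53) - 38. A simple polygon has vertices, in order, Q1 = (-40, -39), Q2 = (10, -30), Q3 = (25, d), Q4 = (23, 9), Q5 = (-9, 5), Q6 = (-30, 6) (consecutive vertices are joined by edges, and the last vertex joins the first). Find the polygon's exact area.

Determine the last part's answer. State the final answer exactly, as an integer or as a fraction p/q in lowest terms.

Part 1: 82915 = 5 * 7 * 23 * 103; sigma = (1 + 5) * (1 + 7) * (1 + 23) * (1 + 103) = 6 * 8 * 24 * 104 = 119808; answer 119808
Part 2: S1 = 119808; r = -25; -1*(-25)^4 + 7*(-25)^3 + 9*(-25)^2 - 1*(-25)^1 + 9 = (-390625) + (-109375) + (5625) + (25) + (9) = -494341; answer -494341
Part 3: S2 = -494341; d = 5; cross terms: (-40*-30 - 10*-39)=1590, (10*5 - 25*-30)=800, (25*9 - 23*5)=110, (23*5 - -9*9)=196, (-9*6 - -30*5)=96, (-30*-39 - -40*6)=1410; twice the area = |4202| = 4202; area = 2101; answer 2101

2101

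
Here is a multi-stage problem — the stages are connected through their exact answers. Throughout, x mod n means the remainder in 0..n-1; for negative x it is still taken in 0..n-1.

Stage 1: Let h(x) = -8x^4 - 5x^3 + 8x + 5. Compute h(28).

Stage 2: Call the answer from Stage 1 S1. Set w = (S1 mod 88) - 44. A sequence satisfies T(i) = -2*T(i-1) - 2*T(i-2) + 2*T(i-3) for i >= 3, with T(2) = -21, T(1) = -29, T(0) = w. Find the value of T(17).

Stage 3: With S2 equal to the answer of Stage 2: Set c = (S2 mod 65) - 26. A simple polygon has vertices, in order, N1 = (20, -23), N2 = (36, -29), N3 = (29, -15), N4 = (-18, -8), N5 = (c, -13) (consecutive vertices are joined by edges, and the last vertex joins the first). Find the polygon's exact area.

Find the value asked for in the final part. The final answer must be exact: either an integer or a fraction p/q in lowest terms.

Stage 1: -8*(28)^4 - 5*(28)^3 + 8*(28)^1 + 5 = (-4917248) + (-109760) + (224) + (5) = -5026779; answer -5026779
Stage 2: S1 = -5026779; w = 1; T(3) = -2*(-21) - 2*(-29) + 2*(1) = 102; iterating: T(3)=102, T(4)=-220, T(5)=194, T(6)=256, T(7)=-1340, T(8)=2556, T(9)=-1920, T(10)=-3952, T(11)=16856, T(12)=-29648, T(13)=17680, T(14)=57648, T(15)=-209952, T(16)=339968, T(17)=-144736; answer -144736
Stage 3: S2 = -144736; c = -7; cross terms: (20*-29 - 36*-23)=248, (36*-15 - 29*-29)=301, (29*-8 - -18*-15)=-502, (-18*-13 - -7*-8)=178, (-7*-23 - 20*-13)=421; twice the area = |646| = 646; area = 323; answer 323

323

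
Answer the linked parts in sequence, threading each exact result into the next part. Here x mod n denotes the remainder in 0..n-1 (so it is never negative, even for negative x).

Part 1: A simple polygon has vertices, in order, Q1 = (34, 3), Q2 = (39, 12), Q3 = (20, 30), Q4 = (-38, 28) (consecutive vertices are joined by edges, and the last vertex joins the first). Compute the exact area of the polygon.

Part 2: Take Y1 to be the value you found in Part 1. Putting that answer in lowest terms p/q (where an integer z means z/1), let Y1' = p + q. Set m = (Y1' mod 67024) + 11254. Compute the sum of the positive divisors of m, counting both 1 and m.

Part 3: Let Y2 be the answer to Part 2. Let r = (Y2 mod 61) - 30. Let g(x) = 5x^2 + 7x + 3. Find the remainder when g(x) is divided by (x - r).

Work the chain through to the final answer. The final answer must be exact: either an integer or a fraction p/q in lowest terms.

1567

Part 1: cross terms: (34*12 - 39*3)=291, (39*30 - 20*12)=930, (20*28 - -38*30)=1700, (-38*3 - 34*28)=-1066; twice the area = |1855| = 1855; area = 1855/2; answer 1855/2
Part 2: Y1 = 1855/2; threaded value p + q = 1857; m = 13111; 13111 = 7 * 1873; sigma = (1 + 7) * (1 + 1873) = 8 * 1874 = 14992; answer 14992
Part 3: Y2 = 14992; r = 17; remainder = value at the root: 5*(17)^2 + 7*(17)^1 + 3 = (1445) + (119) + (3) = 1567; answer 1567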